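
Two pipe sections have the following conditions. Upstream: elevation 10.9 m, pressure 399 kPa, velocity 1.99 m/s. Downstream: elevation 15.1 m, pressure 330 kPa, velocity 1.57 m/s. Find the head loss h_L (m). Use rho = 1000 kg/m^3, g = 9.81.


Total head at each section: H = z + p/(rho*g) + V^2/(2g).
H1 = 10.9 + 399*1000/(1000*9.81) + 1.99^2/(2*9.81)
   = 10.9 + 40.673 + 0.2018
   = 51.775 m.
H2 = 15.1 + 330*1000/(1000*9.81) + 1.57^2/(2*9.81)
   = 15.1 + 33.639 + 0.1256
   = 48.865 m.
h_L = H1 - H2 = 51.775 - 48.865 = 2.91 m.

2.91


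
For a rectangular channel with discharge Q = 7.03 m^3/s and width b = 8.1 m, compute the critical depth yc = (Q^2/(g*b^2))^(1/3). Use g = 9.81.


Using yc = (Q^2 / (g * b^2))^(1/3):
Q^2 = 7.03^2 = 49.42.
g * b^2 = 9.81 * 8.1^2 = 9.81 * 65.61 = 643.63.
Q^2 / (g*b^2) = 49.42 / 643.63 = 0.0768.
yc = 0.0768^(1/3) = 0.425 m.

0.425


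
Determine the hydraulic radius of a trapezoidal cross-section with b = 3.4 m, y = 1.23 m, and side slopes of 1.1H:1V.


For a trapezoidal section with side slope z:
A = (b + z*y)*y = (3.4 + 1.1*1.23)*1.23 = 5.846 m^2.
P = b + 2*y*sqrt(1 + z^2) = 3.4 + 2*1.23*sqrt(1 + 1.1^2) = 7.057 m.
R = A/P = 5.846 / 7.057 = 0.8284 m.

0.8284


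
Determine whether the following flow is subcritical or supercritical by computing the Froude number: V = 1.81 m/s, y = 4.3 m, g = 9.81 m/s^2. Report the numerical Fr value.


The Froude number is defined as Fr = V / sqrt(g*y).
g*y = 9.81 * 4.3 = 42.183.
sqrt(g*y) = sqrt(42.183) = 6.4948.
Fr = 1.81 / 6.4948 = 0.2787.
Since Fr < 1, the flow is subcritical.

0.2787


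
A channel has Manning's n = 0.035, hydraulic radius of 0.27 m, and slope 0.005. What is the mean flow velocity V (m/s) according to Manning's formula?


Manning's equation gives V = (1/n) * R^(2/3) * S^(1/2).
First, compute R^(2/3) = 0.27^(2/3) = 0.4177.
Next, S^(1/2) = 0.005^(1/2) = 0.070711.
Then 1/n = 1/0.035 = 28.57.
V = 28.57 * 0.4177 * 0.070711 = 0.844 m/s.

0.844


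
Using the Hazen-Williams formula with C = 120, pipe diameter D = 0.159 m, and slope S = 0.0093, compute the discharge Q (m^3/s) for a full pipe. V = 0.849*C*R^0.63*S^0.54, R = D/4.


For a full circular pipe, R = D/4 = 0.159/4 = 0.0398 m.
V = 0.849 * 120 * 0.0398^0.63 * 0.0093^0.54
  = 0.849 * 120 * 0.131094 * 0.07998
  = 1.0682 m/s.
Pipe area A = pi*D^2/4 = pi*0.159^2/4 = 0.0199 m^2.
Q = A * V = 0.0199 * 1.0682 = 0.0212 m^3/s.

0.0212


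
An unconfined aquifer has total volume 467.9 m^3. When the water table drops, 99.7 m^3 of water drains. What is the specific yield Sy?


Specific yield Sy = Volume drained / Total volume.
Sy = 99.7 / 467.9
   = 0.2131.

0.2131


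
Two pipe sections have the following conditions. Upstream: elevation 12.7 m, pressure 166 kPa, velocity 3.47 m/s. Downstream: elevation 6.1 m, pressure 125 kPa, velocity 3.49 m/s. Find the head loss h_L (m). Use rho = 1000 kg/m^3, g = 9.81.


Total head at each section: H = z + p/(rho*g) + V^2/(2g).
H1 = 12.7 + 166*1000/(1000*9.81) + 3.47^2/(2*9.81)
   = 12.7 + 16.922 + 0.6137
   = 30.235 m.
H2 = 6.1 + 125*1000/(1000*9.81) + 3.49^2/(2*9.81)
   = 6.1 + 12.742 + 0.6208
   = 19.463 m.
h_L = H1 - H2 = 30.235 - 19.463 = 10.772 m.

10.772


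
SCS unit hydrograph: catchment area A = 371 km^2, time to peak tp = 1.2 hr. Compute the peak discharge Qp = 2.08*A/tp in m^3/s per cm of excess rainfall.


SCS formula: Qp = 2.08 * A / tp.
Qp = 2.08 * 371 / 1.2
   = 771.68 / 1.2
   = 643.07 m^3/s per cm.

643.07


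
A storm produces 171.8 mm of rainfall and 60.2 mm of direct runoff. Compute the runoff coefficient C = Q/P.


The runoff coefficient C = runoff depth / rainfall depth.
C = 60.2 / 171.8
  = 0.3504.

0.3504


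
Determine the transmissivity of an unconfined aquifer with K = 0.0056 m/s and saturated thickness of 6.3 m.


Transmissivity is defined as T = K * h.
T = 0.0056 * 6.3
  = 0.0353 m^2/s.

0.0353


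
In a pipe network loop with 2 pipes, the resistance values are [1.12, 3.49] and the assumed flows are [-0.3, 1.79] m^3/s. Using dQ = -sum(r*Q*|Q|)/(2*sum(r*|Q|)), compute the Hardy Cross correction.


Numerator terms (r*Q*|Q|): 1.12*-0.3*|-0.3| = -0.1008; 3.49*1.79*|1.79| = 11.1823.
Sum of numerator = 11.0815.
Denominator terms (r*|Q|): 1.12*|-0.3| = 0.336; 3.49*|1.79| = 6.2471.
2 * sum of denominator = 2 * 6.5831 = 13.1662.
dQ = -11.0815 / 13.1662 = -0.8417 m^3/s.

-0.8417


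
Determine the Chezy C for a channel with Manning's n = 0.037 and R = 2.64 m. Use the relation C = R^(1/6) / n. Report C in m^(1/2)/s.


The Chezy coefficient relates to Manning's n through C = R^(1/6) / n.
R^(1/6) = 2.64^(1/6) = 1.175621.
C = 1.175621 / 0.037 = 31.77 m^(1/2)/s.

31.77


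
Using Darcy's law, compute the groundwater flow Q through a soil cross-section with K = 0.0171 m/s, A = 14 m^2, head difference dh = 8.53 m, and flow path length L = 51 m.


Darcy's law: Q = K * A * i, where i = dh/L.
Hydraulic gradient i = 8.53 / 51 = 0.167255.
Q = 0.0171 * 14 * 0.167255
  = 0.04 m^3/s.

0.04


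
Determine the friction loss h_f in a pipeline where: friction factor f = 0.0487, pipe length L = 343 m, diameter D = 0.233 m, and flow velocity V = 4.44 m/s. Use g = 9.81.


Darcy-Weisbach equation: h_f = f * (L/D) * V^2/(2g).
f * L/D = 0.0487 * 343/0.233 = 71.6914.
V^2/(2g) = 4.44^2 / (2*9.81) = 19.7136 / 19.62 = 1.0048 m.
h_f = 71.6914 * 1.0048 = 72.033 m.

72.033


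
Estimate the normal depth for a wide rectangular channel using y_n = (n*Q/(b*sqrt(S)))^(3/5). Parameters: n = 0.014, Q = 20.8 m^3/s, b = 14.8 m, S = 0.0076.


We use the wide-channel approximation y_n = (n*Q/(b*sqrt(S)))^(3/5).
sqrt(S) = sqrt(0.0076) = 0.087178.
Numerator: n*Q = 0.014 * 20.8 = 0.2912.
Denominator: b*sqrt(S) = 14.8 * 0.087178 = 1.290234.
arg = 0.2257.
y_n = 0.2257^(3/5) = 0.4094 m.

0.4094


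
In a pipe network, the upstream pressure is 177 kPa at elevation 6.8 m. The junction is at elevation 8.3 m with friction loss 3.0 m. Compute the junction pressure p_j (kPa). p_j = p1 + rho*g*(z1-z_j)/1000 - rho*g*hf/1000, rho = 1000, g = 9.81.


Junction pressure: p_j = p1 + rho*g*(z1 - z_j)/1000 - rho*g*hf/1000.
Elevation term = 1000*9.81*(6.8 - 8.3)/1000 = -14.715 kPa.
Friction term = 1000*9.81*3.0/1000 = 29.43 kPa.
p_j = 177 + -14.715 - 29.43 = 132.85 kPa.

132.85


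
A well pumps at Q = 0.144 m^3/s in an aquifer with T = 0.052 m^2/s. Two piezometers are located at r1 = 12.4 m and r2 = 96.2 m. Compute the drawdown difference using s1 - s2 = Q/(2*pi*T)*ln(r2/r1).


Thiem equation: s1 - s2 = Q/(2*pi*T) * ln(r2/r1).
ln(r2/r1) = ln(96.2/12.4) = 2.0487.
Q/(2*pi*T) = 0.144 / (2*pi*0.052) = 0.144 / 0.3267 = 0.4407.
s1 - s2 = 0.4407 * 2.0487 = 0.903 m.

0.903


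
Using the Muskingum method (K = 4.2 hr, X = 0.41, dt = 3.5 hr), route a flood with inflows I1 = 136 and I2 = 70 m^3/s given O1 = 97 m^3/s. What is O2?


Muskingum coefficients:
denom = 2*K*(1-X) + dt = 2*4.2*(1-0.41) + 3.5 = 8.456.
C0 = (dt - 2*K*X)/denom = (3.5 - 2*4.2*0.41)/8.456 = 0.0066.
C1 = (dt + 2*K*X)/denom = (3.5 + 2*4.2*0.41)/8.456 = 0.8212.
C2 = (2*K*(1-X) - dt)/denom = 0.1722.
O2 = C0*I2 + C1*I1 + C2*O1
   = 0.0066*70 + 0.8212*136 + 0.1722*97
   = 128.85 m^3/s.

128.85


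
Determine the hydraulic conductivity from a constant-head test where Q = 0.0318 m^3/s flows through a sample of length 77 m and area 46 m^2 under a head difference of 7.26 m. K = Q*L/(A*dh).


From K = Q*L / (A*dh):
Numerator: Q*L = 0.0318 * 77 = 2.4486.
Denominator: A*dh = 46 * 7.26 = 333.96.
K = 2.4486 / 333.96 = 0.007332 m/s.

0.007332


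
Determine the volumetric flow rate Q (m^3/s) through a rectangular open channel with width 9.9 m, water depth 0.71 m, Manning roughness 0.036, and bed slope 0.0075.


For a rectangular channel, the cross-sectional area A = b * y = 9.9 * 0.71 = 7.03 m^2.
The wetted perimeter P = b + 2y = 9.9 + 2*0.71 = 11.32 m.
Hydraulic radius R = A/P = 7.03/11.32 = 0.6209 m.
Velocity V = (1/n)*R^(2/3)*S^(1/2) = (1/0.036)*0.6209^(2/3)*0.0075^(1/2) = 1.7509 m/s.
Discharge Q = A * V = 7.03 * 1.7509 = 12.307 m^3/s.

12.307


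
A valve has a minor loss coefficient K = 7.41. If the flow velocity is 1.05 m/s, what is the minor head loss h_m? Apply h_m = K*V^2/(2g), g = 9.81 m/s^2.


Minor loss formula: h_m = K * V^2/(2g).
V^2 = 1.05^2 = 1.1025.
V^2/(2g) = 1.1025 / 19.62 = 0.0562 m.
h_m = 7.41 * 0.0562 = 0.4164 m.

0.4164


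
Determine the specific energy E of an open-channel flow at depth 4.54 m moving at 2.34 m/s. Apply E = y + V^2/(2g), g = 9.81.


Specific energy E = y + V^2/(2g).
Velocity head = V^2/(2g) = 2.34^2 / (2*9.81) = 5.4756 / 19.62 = 0.2791 m.
E = 4.54 + 0.2791 = 4.8191 m.

4.8191


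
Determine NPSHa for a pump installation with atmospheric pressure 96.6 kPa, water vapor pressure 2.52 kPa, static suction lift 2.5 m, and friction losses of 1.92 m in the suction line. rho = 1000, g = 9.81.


NPSHa = p_atm/(rho*g) - z_s - hf_s - p_vap/(rho*g).
p_atm/(rho*g) = 96.6*1000 / (1000*9.81) = 9.847 m.
p_vap/(rho*g) = 2.52*1000 / (1000*9.81) = 0.257 m.
NPSHa = 9.847 - 2.5 - 1.92 - 0.257
      = 5.17 m.

5.17


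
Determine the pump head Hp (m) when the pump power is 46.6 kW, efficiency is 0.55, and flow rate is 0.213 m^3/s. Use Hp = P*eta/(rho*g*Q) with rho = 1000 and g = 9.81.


Pump head formula: Hp = P * eta / (rho * g * Q).
Numerator: P * eta = 46.6 * 1000 * 0.55 = 25630.0 W.
Denominator: rho * g * Q = 1000 * 9.81 * 0.213 = 2089.53.
Hp = 25630.0 / 2089.53 = 12.27 m.

12.27


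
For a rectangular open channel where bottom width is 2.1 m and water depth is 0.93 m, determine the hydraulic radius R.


For a rectangular section:
Flow area A = b * y = 2.1 * 0.93 = 1.95 m^2.
Wetted perimeter P = b + 2y = 2.1 + 2*0.93 = 3.96 m.
Hydraulic radius R = A/P = 1.95 / 3.96 = 0.4932 m.

0.4932


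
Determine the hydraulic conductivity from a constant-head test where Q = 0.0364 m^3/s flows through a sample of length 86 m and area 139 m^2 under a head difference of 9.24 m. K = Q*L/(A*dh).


From K = Q*L / (A*dh):
Numerator: Q*L = 0.0364 * 86 = 3.1304.
Denominator: A*dh = 139 * 9.24 = 1284.36.
K = 3.1304 / 1284.36 = 0.002437 m/s.

0.002437


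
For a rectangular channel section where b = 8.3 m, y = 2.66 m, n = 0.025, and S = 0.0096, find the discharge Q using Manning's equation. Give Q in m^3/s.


For a rectangular channel, the cross-sectional area A = b * y = 8.3 * 2.66 = 22.08 m^2.
The wetted perimeter P = b + 2y = 8.3 + 2*2.66 = 13.62 m.
Hydraulic radius R = A/P = 22.08/13.62 = 1.621 m.
Velocity V = (1/n)*R^(2/3)*S^(1/2) = (1/0.025)*1.621^(2/3)*0.0096^(1/2) = 5.4082 m/s.
Discharge Q = A * V = 22.08 * 5.4082 = 119.402 m^3/s.

119.402


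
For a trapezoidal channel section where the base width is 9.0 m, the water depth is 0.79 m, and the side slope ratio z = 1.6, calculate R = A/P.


For a trapezoidal section with side slope z:
A = (b + z*y)*y = (9.0 + 1.6*0.79)*0.79 = 8.109 m^2.
P = b + 2*y*sqrt(1 + z^2) = 9.0 + 2*0.79*sqrt(1 + 1.6^2) = 11.981 m.
R = A/P = 8.109 / 11.981 = 0.6768 m.

0.6768


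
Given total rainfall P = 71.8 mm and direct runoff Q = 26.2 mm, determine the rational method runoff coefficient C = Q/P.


The runoff coefficient C = runoff depth / rainfall depth.
C = 26.2 / 71.8
  = 0.3649.

0.3649


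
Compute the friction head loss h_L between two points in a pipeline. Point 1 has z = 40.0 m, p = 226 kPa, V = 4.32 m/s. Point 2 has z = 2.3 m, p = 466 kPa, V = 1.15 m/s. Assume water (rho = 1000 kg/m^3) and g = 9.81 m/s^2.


Total head at each section: H = z + p/(rho*g) + V^2/(2g).
H1 = 40.0 + 226*1000/(1000*9.81) + 4.32^2/(2*9.81)
   = 40.0 + 23.038 + 0.9512
   = 63.989 m.
H2 = 2.3 + 466*1000/(1000*9.81) + 1.15^2/(2*9.81)
   = 2.3 + 47.503 + 0.0674
   = 49.87 m.
h_L = H1 - H2 = 63.989 - 49.87 = 14.119 m.

14.119


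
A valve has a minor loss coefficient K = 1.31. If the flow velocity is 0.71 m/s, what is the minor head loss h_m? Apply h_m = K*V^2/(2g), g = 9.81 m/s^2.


Minor loss formula: h_m = K * V^2/(2g).
V^2 = 0.71^2 = 0.5041.
V^2/(2g) = 0.5041 / 19.62 = 0.0257 m.
h_m = 1.31 * 0.0257 = 0.0337 m.

0.0337


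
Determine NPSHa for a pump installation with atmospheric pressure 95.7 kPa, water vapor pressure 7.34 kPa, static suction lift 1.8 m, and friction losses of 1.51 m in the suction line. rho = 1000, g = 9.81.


NPSHa = p_atm/(rho*g) - z_s - hf_s - p_vap/(rho*g).
p_atm/(rho*g) = 95.7*1000 / (1000*9.81) = 9.755 m.
p_vap/(rho*g) = 7.34*1000 / (1000*9.81) = 0.748 m.
NPSHa = 9.755 - 1.8 - 1.51 - 0.748
      = 5.7 m.

5.7


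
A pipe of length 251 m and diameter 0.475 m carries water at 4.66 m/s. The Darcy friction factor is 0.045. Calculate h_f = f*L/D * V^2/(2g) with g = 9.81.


Darcy-Weisbach equation: h_f = f * (L/D) * V^2/(2g).
f * L/D = 0.045 * 251/0.475 = 23.7789.
V^2/(2g) = 4.66^2 / (2*9.81) = 21.7156 / 19.62 = 1.1068 m.
h_f = 23.7789 * 1.1068 = 26.319 m.

26.319


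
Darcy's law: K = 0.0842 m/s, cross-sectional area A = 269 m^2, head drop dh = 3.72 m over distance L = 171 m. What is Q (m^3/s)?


Darcy's law: Q = K * A * i, where i = dh/L.
Hydraulic gradient i = 3.72 / 171 = 0.021754.
Q = 0.0842 * 269 * 0.021754
  = 0.4927 m^3/s.

0.4927


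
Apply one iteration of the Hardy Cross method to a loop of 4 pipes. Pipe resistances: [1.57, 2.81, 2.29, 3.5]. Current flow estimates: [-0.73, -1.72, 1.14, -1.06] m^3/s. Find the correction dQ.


Numerator terms (r*Q*|Q|): 1.57*-0.73*|-0.73| = -0.8367; 2.81*-1.72*|-1.72| = -8.3131; 2.29*1.14*|1.14| = 2.9761; 3.5*-1.06*|-1.06| = -3.9326.
Sum of numerator = -10.1063.
Denominator terms (r*|Q|): 1.57*|-0.73| = 1.1461; 2.81*|-1.72| = 4.8332; 2.29*|1.14| = 2.6106; 3.5*|-1.06| = 3.71.
2 * sum of denominator = 2 * 12.2999 = 24.5998.
dQ = --10.1063 / 24.5998 = 0.4108 m^3/s.

0.4108


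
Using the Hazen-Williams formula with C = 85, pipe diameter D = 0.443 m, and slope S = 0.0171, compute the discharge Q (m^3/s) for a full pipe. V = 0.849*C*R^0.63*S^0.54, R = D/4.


For a full circular pipe, R = D/4 = 0.443/4 = 0.1108 m.
V = 0.849 * 85 * 0.1108^0.63 * 0.0171^0.54
  = 0.849 * 85 * 0.249998 * 0.111127
  = 2.0048 m/s.
Pipe area A = pi*D^2/4 = pi*0.443^2/4 = 0.1541 m^2.
Q = A * V = 0.1541 * 2.0048 = 0.309 m^3/s.

0.309


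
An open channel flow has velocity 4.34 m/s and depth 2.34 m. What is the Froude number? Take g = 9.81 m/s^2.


The Froude number is defined as Fr = V / sqrt(g*y).
g*y = 9.81 * 2.34 = 22.9554.
sqrt(g*y) = sqrt(22.9554) = 4.7912.
Fr = 4.34 / 4.7912 = 0.9058.

0.9058


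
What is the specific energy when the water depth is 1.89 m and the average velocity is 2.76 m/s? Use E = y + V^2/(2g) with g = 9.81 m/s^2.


Specific energy E = y + V^2/(2g).
Velocity head = V^2/(2g) = 2.76^2 / (2*9.81) = 7.6176 / 19.62 = 0.3883 m.
E = 1.89 + 0.3883 = 2.2783 m.

2.2783


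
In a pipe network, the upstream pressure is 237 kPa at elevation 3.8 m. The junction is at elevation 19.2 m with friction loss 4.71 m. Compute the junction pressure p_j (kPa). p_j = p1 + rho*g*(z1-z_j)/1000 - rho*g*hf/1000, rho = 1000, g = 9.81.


Junction pressure: p_j = p1 + rho*g*(z1 - z_j)/1000 - rho*g*hf/1000.
Elevation term = 1000*9.81*(3.8 - 19.2)/1000 = -151.074 kPa.
Friction term = 1000*9.81*4.71/1000 = 46.205 kPa.
p_j = 237 + -151.074 - 46.205 = 39.72 kPa.

39.72


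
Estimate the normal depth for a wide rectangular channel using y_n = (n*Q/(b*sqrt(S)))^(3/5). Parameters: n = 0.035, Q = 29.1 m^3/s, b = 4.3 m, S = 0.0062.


We use the wide-channel approximation y_n = (n*Q/(b*sqrt(S)))^(3/5).
sqrt(S) = sqrt(0.0062) = 0.07874.
Numerator: n*Q = 0.035 * 29.1 = 1.0185.
Denominator: b*sqrt(S) = 4.3 * 0.07874 = 0.338582.
arg = 3.0081.
y_n = 3.0081^(3/5) = 1.9363 m.

1.9363


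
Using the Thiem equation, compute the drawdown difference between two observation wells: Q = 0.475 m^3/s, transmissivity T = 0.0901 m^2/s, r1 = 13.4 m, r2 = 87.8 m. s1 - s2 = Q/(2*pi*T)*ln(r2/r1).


Thiem equation: s1 - s2 = Q/(2*pi*T) * ln(r2/r1).
ln(r2/r1) = ln(87.8/13.4) = 1.8798.
Q/(2*pi*T) = 0.475 / (2*pi*0.0901) = 0.475 / 0.5661 = 0.8391.
s1 - s2 = 0.8391 * 1.8798 = 1.5773 m.

1.5773


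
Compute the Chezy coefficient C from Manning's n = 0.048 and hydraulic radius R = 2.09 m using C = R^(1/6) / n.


The Chezy coefficient relates to Manning's n through C = R^(1/6) / n.
R^(1/6) = 2.09^(1/6) = 1.130727.
C = 1.130727 / 0.048 = 23.56 m^(1/2)/s.

23.56


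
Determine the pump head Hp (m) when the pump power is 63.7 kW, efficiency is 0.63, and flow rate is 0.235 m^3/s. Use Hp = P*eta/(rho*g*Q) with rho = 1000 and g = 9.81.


Pump head formula: Hp = P * eta / (rho * g * Q).
Numerator: P * eta = 63.7 * 1000 * 0.63 = 40131.0 W.
Denominator: rho * g * Q = 1000 * 9.81 * 0.235 = 2305.35.
Hp = 40131.0 / 2305.35 = 17.41 m.

17.41


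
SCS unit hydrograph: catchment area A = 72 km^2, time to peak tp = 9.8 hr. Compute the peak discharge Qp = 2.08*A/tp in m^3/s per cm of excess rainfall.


SCS formula: Qp = 2.08 * A / tp.
Qp = 2.08 * 72 / 9.8
   = 149.76 / 9.8
   = 15.28 m^3/s per cm.

15.28


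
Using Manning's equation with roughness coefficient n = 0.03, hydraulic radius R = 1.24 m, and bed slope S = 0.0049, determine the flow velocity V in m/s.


Manning's equation gives V = (1/n) * R^(2/3) * S^(1/2).
First, compute R^(2/3) = 1.24^(2/3) = 1.1542.
Next, S^(1/2) = 0.0049^(1/2) = 0.07.
Then 1/n = 1/0.03 = 33.33.
V = 33.33 * 1.1542 * 0.07 = 2.6931 m/s.

2.6931


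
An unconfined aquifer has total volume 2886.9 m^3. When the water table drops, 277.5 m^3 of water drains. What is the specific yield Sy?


Specific yield Sy = Volume drained / Total volume.
Sy = 277.5 / 2886.9
   = 0.0961.

0.0961


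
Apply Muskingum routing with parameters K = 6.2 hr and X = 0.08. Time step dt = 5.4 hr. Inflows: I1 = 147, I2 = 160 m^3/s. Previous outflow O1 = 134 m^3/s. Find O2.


Muskingum coefficients:
denom = 2*K*(1-X) + dt = 2*6.2*(1-0.08) + 5.4 = 16.808.
C0 = (dt - 2*K*X)/denom = (5.4 - 2*6.2*0.08)/16.808 = 0.2623.
C1 = (dt + 2*K*X)/denom = (5.4 + 2*6.2*0.08)/16.808 = 0.3803.
C2 = (2*K*(1-X) - dt)/denom = 0.3574.
O2 = C0*I2 + C1*I1 + C2*O1
   = 0.2623*160 + 0.3803*147 + 0.3574*134
   = 145.76 m^3/s.

145.76


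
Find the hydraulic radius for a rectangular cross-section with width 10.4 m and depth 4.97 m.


For a rectangular section:
Flow area A = b * y = 10.4 * 4.97 = 51.69 m^2.
Wetted perimeter P = b + 2y = 10.4 + 2*4.97 = 20.34 m.
Hydraulic radius R = A/P = 51.69 / 20.34 = 2.5412 m.

2.5412


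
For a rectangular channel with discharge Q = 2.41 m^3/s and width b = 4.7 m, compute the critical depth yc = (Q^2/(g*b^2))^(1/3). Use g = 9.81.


Using yc = (Q^2 / (g * b^2))^(1/3):
Q^2 = 2.41^2 = 5.81.
g * b^2 = 9.81 * 4.7^2 = 9.81 * 22.09 = 216.7.
Q^2 / (g*b^2) = 5.81 / 216.7 = 0.0268.
yc = 0.0268^(1/3) = 0.2993 m.

0.2993


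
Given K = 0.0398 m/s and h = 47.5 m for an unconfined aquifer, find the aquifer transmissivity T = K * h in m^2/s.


Transmissivity is defined as T = K * h.
T = 0.0398 * 47.5
  = 1.8905 m^2/s.

1.8905


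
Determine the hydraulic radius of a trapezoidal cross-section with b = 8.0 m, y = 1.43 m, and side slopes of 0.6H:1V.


For a trapezoidal section with side slope z:
A = (b + z*y)*y = (8.0 + 0.6*1.43)*1.43 = 12.667 m^2.
P = b + 2*y*sqrt(1 + z^2) = 8.0 + 2*1.43*sqrt(1 + 0.6^2) = 11.335 m.
R = A/P = 12.667 / 11.335 = 1.1175 m.

1.1175


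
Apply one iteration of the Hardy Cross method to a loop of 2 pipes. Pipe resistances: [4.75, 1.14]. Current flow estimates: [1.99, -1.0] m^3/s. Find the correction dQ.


Numerator terms (r*Q*|Q|): 4.75*1.99*|1.99| = 18.8105; 1.14*-1.0*|-1.0| = -1.14.
Sum of numerator = 17.6705.
Denominator terms (r*|Q|): 4.75*|1.99| = 9.4525; 1.14*|-1.0| = 1.14.
2 * sum of denominator = 2 * 10.5925 = 21.185.
dQ = -17.6705 / 21.185 = -0.8341 m^3/s.

-0.8341


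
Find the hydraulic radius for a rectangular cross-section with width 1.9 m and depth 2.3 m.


For a rectangular section:
Flow area A = b * y = 1.9 * 2.3 = 4.37 m^2.
Wetted perimeter P = b + 2y = 1.9 + 2*2.3 = 6.5 m.
Hydraulic radius R = A/P = 4.37 / 6.5 = 0.6723 m.

0.6723


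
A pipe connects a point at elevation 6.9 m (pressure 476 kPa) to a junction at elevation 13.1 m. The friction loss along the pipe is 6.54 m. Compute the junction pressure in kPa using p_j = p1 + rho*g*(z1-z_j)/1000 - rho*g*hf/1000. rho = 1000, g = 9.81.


Junction pressure: p_j = p1 + rho*g*(z1 - z_j)/1000 - rho*g*hf/1000.
Elevation term = 1000*9.81*(6.9 - 13.1)/1000 = -60.822 kPa.
Friction term = 1000*9.81*6.54/1000 = 64.157 kPa.
p_j = 476 + -60.822 - 64.157 = 351.02 kPa.

351.02


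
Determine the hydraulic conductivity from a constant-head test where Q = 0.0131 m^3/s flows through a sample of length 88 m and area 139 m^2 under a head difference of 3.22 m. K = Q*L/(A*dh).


From K = Q*L / (A*dh):
Numerator: Q*L = 0.0131 * 88 = 1.1528.
Denominator: A*dh = 139 * 3.22 = 447.58.
K = 1.1528 / 447.58 = 0.002576 m/s.

0.002576


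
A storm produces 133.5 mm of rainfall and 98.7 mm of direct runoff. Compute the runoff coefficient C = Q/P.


The runoff coefficient C = runoff depth / rainfall depth.
C = 98.7 / 133.5
  = 0.7393.

0.7393


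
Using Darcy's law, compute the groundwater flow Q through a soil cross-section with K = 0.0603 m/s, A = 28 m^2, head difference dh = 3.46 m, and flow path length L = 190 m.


Darcy's law: Q = K * A * i, where i = dh/L.
Hydraulic gradient i = 3.46 / 190 = 0.018211.
Q = 0.0603 * 28 * 0.018211
  = 0.0307 m^3/s.

0.0307


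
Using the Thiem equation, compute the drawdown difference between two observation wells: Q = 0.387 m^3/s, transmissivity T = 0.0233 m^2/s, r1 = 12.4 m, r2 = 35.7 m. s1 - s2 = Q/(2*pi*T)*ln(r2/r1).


Thiem equation: s1 - s2 = Q/(2*pi*T) * ln(r2/r1).
ln(r2/r1) = ln(35.7/12.4) = 1.0575.
Q/(2*pi*T) = 0.387 / (2*pi*0.0233) = 0.387 / 0.1464 = 2.6435.
s1 - s2 = 2.6435 * 1.0575 = 2.7954 m.

2.7954


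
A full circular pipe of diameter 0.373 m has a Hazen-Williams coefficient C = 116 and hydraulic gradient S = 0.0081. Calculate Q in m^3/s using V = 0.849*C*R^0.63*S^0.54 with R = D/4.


For a full circular pipe, R = D/4 = 0.373/4 = 0.0932 m.
V = 0.849 * 116 * 0.0932^0.63 * 0.0081^0.54
  = 0.849 * 116 * 0.224326 * 0.07423
  = 1.6399 m/s.
Pipe area A = pi*D^2/4 = pi*0.373^2/4 = 0.1093 m^2.
Q = A * V = 0.1093 * 1.6399 = 0.1792 m^3/s.

0.1792


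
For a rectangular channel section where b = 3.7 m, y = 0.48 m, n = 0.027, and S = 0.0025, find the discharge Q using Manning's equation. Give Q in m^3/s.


For a rectangular channel, the cross-sectional area A = b * y = 3.7 * 0.48 = 1.78 m^2.
The wetted perimeter P = b + 2y = 3.7 + 2*0.48 = 4.66 m.
Hydraulic radius R = A/P = 1.78/4.66 = 0.3811 m.
Velocity V = (1/n)*R^(2/3)*S^(1/2) = (1/0.027)*0.3811^(2/3)*0.0025^(1/2) = 0.9734 m/s.
Discharge Q = A * V = 1.78 * 0.9734 = 1.729 m^3/s.

1.729


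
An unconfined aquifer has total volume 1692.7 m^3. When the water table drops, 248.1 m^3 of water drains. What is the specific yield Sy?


Specific yield Sy = Volume drained / Total volume.
Sy = 248.1 / 1692.7
   = 0.1466.

0.1466


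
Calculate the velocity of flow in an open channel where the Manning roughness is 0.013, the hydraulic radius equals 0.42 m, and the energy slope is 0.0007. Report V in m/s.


Manning's equation gives V = (1/n) * R^(2/3) * S^(1/2).
First, compute R^(2/3) = 0.42^(2/3) = 0.5608.
Next, S^(1/2) = 0.0007^(1/2) = 0.026458.
Then 1/n = 1/0.013 = 76.92.
V = 76.92 * 0.5608 * 0.026458 = 1.1414 m/s.

1.1414


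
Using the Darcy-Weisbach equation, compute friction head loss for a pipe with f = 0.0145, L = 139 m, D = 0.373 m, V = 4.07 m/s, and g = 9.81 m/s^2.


Darcy-Weisbach equation: h_f = f * (L/D) * V^2/(2g).
f * L/D = 0.0145 * 139/0.373 = 5.4035.
V^2/(2g) = 4.07^2 / (2*9.81) = 16.5649 / 19.62 = 0.8443 m.
h_f = 5.4035 * 0.8443 = 4.562 m.

4.562


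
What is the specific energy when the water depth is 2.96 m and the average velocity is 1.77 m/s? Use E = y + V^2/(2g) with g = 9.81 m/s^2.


Specific energy E = y + V^2/(2g).
Velocity head = V^2/(2g) = 1.77^2 / (2*9.81) = 3.1329 / 19.62 = 0.1597 m.
E = 2.96 + 0.1597 = 3.1197 m.

3.1197


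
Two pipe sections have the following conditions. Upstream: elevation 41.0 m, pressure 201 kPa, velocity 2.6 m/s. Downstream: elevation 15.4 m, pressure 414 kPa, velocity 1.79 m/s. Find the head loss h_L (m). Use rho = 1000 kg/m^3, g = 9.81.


Total head at each section: H = z + p/(rho*g) + V^2/(2g).
H1 = 41.0 + 201*1000/(1000*9.81) + 2.6^2/(2*9.81)
   = 41.0 + 20.489 + 0.3445
   = 61.834 m.
H2 = 15.4 + 414*1000/(1000*9.81) + 1.79^2/(2*9.81)
   = 15.4 + 42.202 + 0.1633
   = 57.765 m.
h_L = H1 - H2 = 61.834 - 57.765 = 4.069 m.

4.069


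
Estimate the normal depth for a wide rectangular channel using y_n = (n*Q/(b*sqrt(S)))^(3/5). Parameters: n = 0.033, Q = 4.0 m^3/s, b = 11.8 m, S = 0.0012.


We use the wide-channel approximation y_n = (n*Q/(b*sqrt(S)))^(3/5).
sqrt(S) = sqrt(0.0012) = 0.034641.
Numerator: n*Q = 0.033 * 4.0 = 0.132.
Denominator: b*sqrt(S) = 11.8 * 0.034641 = 0.408764.
arg = 0.3229.
y_n = 0.3229^(3/5) = 0.5075 m.

0.5075


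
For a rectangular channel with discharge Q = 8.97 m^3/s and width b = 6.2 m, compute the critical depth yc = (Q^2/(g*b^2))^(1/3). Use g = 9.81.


Using yc = (Q^2 / (g * b^2))^(1/3):
Q^2 = 8.97^2 = 80.46.
g * b^2 = 9.81 * 6.2^2 = 9.81 * 38.44 = 377.1.
Q^2 / (g*b^2) = 80.46 / 377.1 = 0.2134.
yc = 0.2134^(1/3) = 0.5976 m.

0.5976


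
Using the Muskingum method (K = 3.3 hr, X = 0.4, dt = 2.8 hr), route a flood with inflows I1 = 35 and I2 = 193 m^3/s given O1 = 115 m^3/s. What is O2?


Muskingum coefficients:
denom = 2*K*(1-X) + dt = 2*3.3*(1-0.4) + 2.8 = 6.76.
C0 = (dt - 2*K*X)/denom = (2.8 - 2*3.3*0.4)/6.76 = 0.0237.
C1 = (dt + 2*K*X)/denom = (2.8 + 2*3.3*0.4)/6.76 = 0.8047.
C2 = (2*K*(1-X) - dt)/denom = 0.1716.
O2 = C0*I2 + C1*I1 + C2*O1
   = 0.0237*193 + 0.8047*35 + 0.1716*115
   = 52.47 m^3/s.

52.47


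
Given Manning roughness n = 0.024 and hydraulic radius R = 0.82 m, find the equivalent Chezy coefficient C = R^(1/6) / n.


The Chezy coefficient relates to Manning's n through C = R^(1/6) / n.
R^(1/6) = 0.82^(1/6) = 0.967466.
C = 0.967466 / 0.024 = 40.31 m^(1/2)/s.

40.31


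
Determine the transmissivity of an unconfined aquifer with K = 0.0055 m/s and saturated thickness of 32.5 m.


Transmissivity is defined as T = K * h.
T = 0.0055 * 32.5
  = 0.1787 m^2/s.

0.1787


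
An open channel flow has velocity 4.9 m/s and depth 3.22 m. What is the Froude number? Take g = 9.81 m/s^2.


The Froude number is defined as Fr = V / sqrt(g*y).
g*y = 9.81 * 3.22 = 31.5882.
sqrt(g*y) = sqrt(31.5882) = 5.6203.
Fr = 4.9 / 5.6203 = 0.8718.

0.8718


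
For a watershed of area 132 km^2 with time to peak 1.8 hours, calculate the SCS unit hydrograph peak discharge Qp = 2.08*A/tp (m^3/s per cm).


SCS formula: Qp = 2.08 * A / tp.
Qp = 2.08 * 132 / 1.8
   = 274.56 / 1.8
   = 152.53 m^3/s per cm.

152.53


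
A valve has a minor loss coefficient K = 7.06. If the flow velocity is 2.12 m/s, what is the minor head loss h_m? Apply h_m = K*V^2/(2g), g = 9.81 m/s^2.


Minor loss formula: h_m = K * V^2/(2g).
V^2 = 2.12^2 = 4.4944.
V^2/(2g) = 4.4944 / 19.62 = 0.2291 m.
h_m = 7.06 * 0.2291 = 1.6173 m.

1.6173


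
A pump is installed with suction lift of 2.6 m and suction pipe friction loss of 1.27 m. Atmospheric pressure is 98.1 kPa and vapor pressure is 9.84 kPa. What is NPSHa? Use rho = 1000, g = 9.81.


NPSHa = p_atm/(rho*g) - z_s - hf_s - p_vap/(rho*g).
p_atm/(rho*g) = 98.1*1000 / (1000*9.81) = 10.0 m.
p_vap/(rho*g) = 9.84*1000 / (1000*9.81) = 1.003 m.
NPSHa = 10.0 - 2.6 - 1.27 - 1.003
      = 5.13 m.

5.13


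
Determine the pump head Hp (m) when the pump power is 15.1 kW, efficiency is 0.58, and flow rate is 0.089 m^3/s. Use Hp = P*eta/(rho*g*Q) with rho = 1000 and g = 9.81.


Pump head formula: Hp = P * eta / (rho * g * Q).
Numerator: P * eta = 15.1 * 1000 * 0.58 = 8758.0 W.
Denominator: rho * g * Q = 1000 * 9.81 * 0.089 = 873.09.
Hp = 8758.0 / 873.09 = 10.03 m.

10.03


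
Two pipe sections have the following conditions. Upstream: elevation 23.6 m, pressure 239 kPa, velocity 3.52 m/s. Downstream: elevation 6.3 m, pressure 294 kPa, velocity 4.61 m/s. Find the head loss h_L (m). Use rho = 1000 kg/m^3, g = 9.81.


Total head at each section: H = z + p/(rho*g) + V^2/(2g).
H1 = 23.6 + 239*1000/(1000*9.81) + 3.52^2/(2*9.81)
   = 23.6 + 24.363 + 0.6315
   = 48.594 m.
H2 = 6.3 + 294*1000/(1000*9.81) + 4.61^2/(2*9.81)
   = 6.3 + 29.969 + 1.0832
   = 37.353 m.
h_L = H1 - H2 = 48.594 - 37.353 = 11.242 m.

11.242


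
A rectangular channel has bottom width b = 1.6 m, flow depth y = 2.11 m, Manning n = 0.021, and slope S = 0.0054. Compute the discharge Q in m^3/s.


For a rectangular channel, the cross-sectional area A = b * y = 1.6 * 2.11 = 3.38 m^2.
The wetted perimeter P = b + 2y = 1.6 + 2*2.11 = 5.82 m.
Hydraulic radius R = A/P = 3.38/5.82 = 0.5801 m.
Velocity V = (1/n)*R^(2/3)*S^(1/2) = (1/0.021)*0.5801^(2/3)*0.0054^(1/2) = 2.4339 m/s.
Discharge Q = A * V = 3.38 * 2.4339 = 8.217 m^3/s.

8.217


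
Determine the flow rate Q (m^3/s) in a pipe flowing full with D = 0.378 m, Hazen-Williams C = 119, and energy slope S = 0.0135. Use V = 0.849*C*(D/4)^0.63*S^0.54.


For a full circular pipe, R = D/4 = 0.378/4 = 0.0945 m.
V = 0.849 * 119 * 0.0945^0.63 * 0.0135^0.54
  = 0.849 * 119 * 0.226215 * 0.097809
  = 2.2354 m/s.
Pipe area A = pi*D^2/4 = pi*0.378^2/4 = 0.1122 m^2.
Q = A * V = 0.1122 * 2.2354 = 0.2509 m^3/s.

0.2509


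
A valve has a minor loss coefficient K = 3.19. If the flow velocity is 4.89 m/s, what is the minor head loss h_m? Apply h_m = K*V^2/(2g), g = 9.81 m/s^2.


Minor loss formula: h_m = K * V^2/(2g).
V^2 = 4.89^2 = 23.9121.
V^2/(2g) = 23.9121 / 19.62 = 1.2188 m.
h_m = 3.19 * 1.2188 = 3.8878 m.

3.8878


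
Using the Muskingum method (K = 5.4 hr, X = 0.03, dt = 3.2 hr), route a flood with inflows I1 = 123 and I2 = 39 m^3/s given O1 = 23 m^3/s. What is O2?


Muskingum coefficients:
denom = 2*K*(1-X) + dt = 2*5.4*(1-0.03) + 3.2 = 13.676.
C0 = (dt - 2*K*X)/denom = (3.2 - 2*5.4*0.03)/13.676 = 0.2103.
C1 = (dt + 2*K*X)/denom = (3.2 + 2*5.4*0.03)/13.676 = 0.2577.
C2 = (2*K*(1-X) - dt)/denom = 0.532.
O2 = C0*I2 + C1*I1 + C2*O1
   = 0.2103*39 + 0.2577*123 + 0.532*23
   = 52.13 m^3/s.

52.13


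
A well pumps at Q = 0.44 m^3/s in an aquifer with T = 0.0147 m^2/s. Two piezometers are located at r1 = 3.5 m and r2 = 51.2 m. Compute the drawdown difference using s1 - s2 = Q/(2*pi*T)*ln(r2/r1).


Thiem equation: s1 - s2 = Q/(2*pi*T) * ln(r2/r1).
ln(r2/r1) = ln(51.2/3.5) = 2.683.
Q/(2*pi*T) = 0.44 / (2*pi*0.0147) = 0.44 / 0.0924 = 4.7638.
s1 - s2 = 4.7638 * 2.683 = 12.7812 m.

12.7812


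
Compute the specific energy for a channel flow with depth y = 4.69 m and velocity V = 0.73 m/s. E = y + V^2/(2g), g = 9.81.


Specific energy E = y + V^2/(2g).
Velocity head = V^2/(2g) = 0.73^2 / (2*9.81) = 0.5329 / 19.62 = 0.0272 m.
E = 4.69 + 0.0272 = 4.7172 m.

4.7172


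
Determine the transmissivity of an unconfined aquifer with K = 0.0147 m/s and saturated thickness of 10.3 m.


Transmissivity is defined as T = K * h.
T = 0.0147 * 10.3
  = 0.1514 m^2/s.

0.1514


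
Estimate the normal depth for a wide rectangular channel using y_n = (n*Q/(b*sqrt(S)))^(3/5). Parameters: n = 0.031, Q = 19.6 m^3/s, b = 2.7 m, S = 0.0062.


We use the wide-channel approximation y_n = (n*Q/(b*sqrt(S)))^(3/5).
sqrt(S) = sqrt(0.0062) = 0.07874.
Numerator: n*Q = 0.031 * 19.6 = 0.6076.
Denominator: b*sqrt(S) = 2.7 * 0.07874 = 0.212598.
arg = 2.858.
y_n = 2.858^(3/5) = 1.8777 m.

1.8777


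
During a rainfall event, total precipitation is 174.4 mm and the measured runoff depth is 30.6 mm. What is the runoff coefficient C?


The runoff coefficient C = runoff depth / rainfall depth.
C = 30.6 / 174.4
  = 0.1755.

0.1755


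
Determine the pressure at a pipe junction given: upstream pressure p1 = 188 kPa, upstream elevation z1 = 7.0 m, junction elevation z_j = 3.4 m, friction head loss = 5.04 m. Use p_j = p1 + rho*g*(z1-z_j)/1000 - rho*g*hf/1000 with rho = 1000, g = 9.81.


Junction pressure: p_j = p1 + rho*g*(z1 - z_j)/1000 - rho*g*hf/1000.
Elevation term = 1000*9.81*(7.0 - 3.4)/1000 = 35.316 kPa.
Friction term = 1000*9.81*5.04/1000 = 49.442 kPa.
p_j = 188 + 35.316 - 49.442 = 173.87 kPa.

173.87


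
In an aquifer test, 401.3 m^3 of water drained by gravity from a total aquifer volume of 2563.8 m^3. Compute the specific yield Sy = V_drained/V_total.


Specific yield Sy = Volume drained / Total volume.
Sy = 401.3 / 2563.8
   = 0.1565.

0.1565


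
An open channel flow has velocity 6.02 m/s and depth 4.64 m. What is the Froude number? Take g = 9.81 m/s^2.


The Froude number is defined as Fr = V / sqrt(g*y).
g*y = 9.81 * 4.64 = 45.5184.
sqrt(g*y) = sqrt(45.5184) = 6.7467.
Fr = 6.02 / 6.7467 = 0.8923.

0.8923


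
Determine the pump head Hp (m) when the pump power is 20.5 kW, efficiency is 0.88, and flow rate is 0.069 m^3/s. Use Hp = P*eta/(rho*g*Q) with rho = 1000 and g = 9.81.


Pump head formula: Hp = P * eta / (rho * g * Q).
Numerator: P * eta = 20.5 * 1000 * 0.88 = 18040.0 W.
Denominator: rho * g * Q = 1000 * 9.81 * 0.069 = 676.89.
Hp = 18040.0 / 676.89 = 26.65 m.

26.65


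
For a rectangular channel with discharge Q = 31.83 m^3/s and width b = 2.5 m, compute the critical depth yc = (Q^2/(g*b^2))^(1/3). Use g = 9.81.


Using yc = (Q^2 / (g * b^2))^(1/3):
Q^2 = 31.83^2 = 1013.15.
g * b^2 = 9.81 * 2.5^2 = 9.81 * 6.25 = 61.31.
Q^2 / (g*b^2) = 1013.15 / 61.31 = 16.525.
yc = 16.525^(1/3) = 2.5471 m.

2.5471


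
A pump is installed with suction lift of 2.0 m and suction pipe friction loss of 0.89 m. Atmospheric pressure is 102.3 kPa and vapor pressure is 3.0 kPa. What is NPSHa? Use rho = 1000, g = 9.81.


NPSHa = p_atm/(rho*g) - z_s - hf_s - p_vap/(rho*g).
p_atm/(rho*g) = 102.3*1000 / (1000*9.81) = 10.428 m.
p_vap/(rho*g) = 3.0*1000 / (1000*9.81) = 0.306 m.
NPSHa = 10.428 - 2.0 - 0.89 - 0.306
      = 7.23 m.

7.23


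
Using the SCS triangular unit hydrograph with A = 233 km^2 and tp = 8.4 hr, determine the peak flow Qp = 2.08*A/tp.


SCS formula: Qp = 2.08 * A / tp.
Qp = 2.08 * 233 / 8.4
   = 484.64 / 8.4
   = 57.7 m^3/s per cm.

57.7


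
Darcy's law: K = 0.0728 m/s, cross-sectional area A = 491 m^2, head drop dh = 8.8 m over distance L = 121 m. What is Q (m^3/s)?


Darcy's law: Q = K * A * i, where i = dh/L.
Hydraulic gradient i = 8.8 / 121 = 0.072727.
Q = 0.0728 * 491 * 0.072727
  = 2.5996 m^3/s.

2.5996


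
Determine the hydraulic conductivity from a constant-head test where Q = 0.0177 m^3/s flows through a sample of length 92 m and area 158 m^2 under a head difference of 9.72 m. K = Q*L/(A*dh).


From K = Q*L / (A*dh):
Numerator: Q*L = 0.0177 * 92 = 1.6284.
Denominator: A*dh = 158 * 9.72 = 1535.76.
K = 1.6284 / 1535.76 = 0.00106 m/s.

0.00106


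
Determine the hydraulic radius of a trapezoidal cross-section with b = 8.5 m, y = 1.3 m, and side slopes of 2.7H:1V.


For a trapezoidal section with side slope z:
A = (b + z*y)*y = (8.5 + 2.7*1.3)*1.3 = 15.613 m^2.
P = b + 2*y*sqrt(1 + z^2) = 8.5 + 2*1.3*sqrt(1 + 2.7^2) = 15.986 m.
R = A/P = 15.613 / 15.986 = 0.9767 m.

0.9767


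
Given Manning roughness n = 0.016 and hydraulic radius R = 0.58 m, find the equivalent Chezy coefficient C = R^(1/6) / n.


The Chezy coefficient relates to Manning's n through C = R^(1/6) / n.
R^(1/6) = 0.58^(1/6) = 0.913211.
C = 0.913211 / 0.016 = 57.08 m^(1/2)/s.

57.08


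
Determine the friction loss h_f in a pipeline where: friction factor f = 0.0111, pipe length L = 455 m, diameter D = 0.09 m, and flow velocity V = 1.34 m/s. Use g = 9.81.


Darcy-Weisbach equation: h_f = f * (L/D) * V^2/(2g).
f * L/D = 0.0111 * 455/0.09 = 56.1167.
V^2/(2g) = 1.34^2 / (2*9.81) = 1.7956 / 19.62 = 0.0915 m.
h_f = 56.1167 * 0.0915 = 5.136 m.

5.136


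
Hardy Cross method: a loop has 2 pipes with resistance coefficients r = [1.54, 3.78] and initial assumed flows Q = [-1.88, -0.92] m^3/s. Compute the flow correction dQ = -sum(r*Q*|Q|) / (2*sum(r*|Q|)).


Numerator terms (r*Q*|Q|): 1.54*-1.88*|-1.88| = -5.443; 3.78*-0.92*|-0.92| = -3.1994.
Sum of numerator = -8.6424.
Denominator terms (r*|Q|): 1.54*|-1.88| = 2.8952; 3.78*|-0.92| = 3.4776.
2 * sum of denominator = 2 * 6.3728 = 12.7456.
dQ = --8.6424 / 12.7456 = 0.6781 m^3/s.

0.6781


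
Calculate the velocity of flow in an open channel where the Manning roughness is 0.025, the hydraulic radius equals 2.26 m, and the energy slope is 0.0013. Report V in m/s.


Manning's equation gives V = (1/n) * R^(2/3) * S^(1/2).
First, compute R^(2/3) = 2.26^(2/3) = 1.7222.
Next, S^(1/2) = 0.0013^(1/2) = 0.036056.
Then 1/n = 1/0.025 = 40.0.
V = 40.0 * 1.7222 * 0.036056 = 2.4837 m/s.

2.4837


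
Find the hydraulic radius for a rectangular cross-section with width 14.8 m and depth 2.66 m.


For a rectangular section:
Flow area A = b * y = 14.8 * 2.66 = 39.37 m^2.
Wetted perimeter P = b + 2y = 14.8 + 2*2.66 = 20.12 m.
Hydraulic radius R = A/P = 39.37 / 20.12 = 1.9567 m.

1.9567


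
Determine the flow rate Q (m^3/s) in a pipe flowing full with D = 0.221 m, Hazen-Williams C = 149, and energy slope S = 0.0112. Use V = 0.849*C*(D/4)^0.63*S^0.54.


For a full circular pipe, R = D/4 = 0.221/4 = 0.0553 m.
V = 0.849 * 149 * 0.0553^0.63 * 0.0112^0.54
  = 0.849 * 149 * 0.161313 * 0.088426
  = 1.8044 m/s.
Pipe area A = pi*D^2/4 = pi*0.221^2/4 = 0.0384 m^2.
Q = A * V = 0.0384 * 1.8044 = 0.0692 m^3/s.

0.0692


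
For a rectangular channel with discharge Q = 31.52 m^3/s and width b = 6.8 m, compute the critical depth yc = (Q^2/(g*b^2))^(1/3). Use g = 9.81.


Using yc = (Q^2 / (g * b^2))^(1/3):
Q^2 = 31.52^2 = 993.51.
g * b^2 = 9.81 * 6.8^2 = 9.81 * 46.24 = 453.61.
Q^2 / (g*b^2) = 993.51 / 453.61 = 2.1902.
yc = 2.1902^(1/3) = 1.2987 m.

1.2987


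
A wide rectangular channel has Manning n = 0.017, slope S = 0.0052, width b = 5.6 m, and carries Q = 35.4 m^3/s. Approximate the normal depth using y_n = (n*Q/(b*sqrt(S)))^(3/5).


We use the wide-channel approximation y_n = (n*Q/(b*sqrt(S)))^(3/5).
sqrt(S) = sqrt(0.0052) = 0.072111.
Numerator: n*Q = 0.017 * 35.4 = 0.6018.
Denominator: b*sqrt(S) = 5.6 * 0.072111 = 0.403822.
arg = 1.4903.
y_n = 1.4903^(3/5) = 1.2704 m.

1.2704


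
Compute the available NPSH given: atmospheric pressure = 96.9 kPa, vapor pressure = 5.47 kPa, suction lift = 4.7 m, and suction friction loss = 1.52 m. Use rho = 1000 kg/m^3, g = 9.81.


NPSHa = p_atm/(rho*g) - z_s - hf_s - p_vap/(rho*g).
p_atm/(rho*g) = 96.9*1000 / (1000*9.81) = 9.878 m.
p_vap/(rho*g) = 5.47*1000 / (1000*9.81) = 0.558 m.
NPSHa = 9.878 - 4.7 - 1.52 - 0.558
      = 3.1 m.

3.1


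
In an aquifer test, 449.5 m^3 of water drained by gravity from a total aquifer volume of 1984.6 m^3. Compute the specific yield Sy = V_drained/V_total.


Specific yield Sy = Volume drained / Total volume.
Sy = 449.5 / 1984.6
   = 0.2265.

0.2265


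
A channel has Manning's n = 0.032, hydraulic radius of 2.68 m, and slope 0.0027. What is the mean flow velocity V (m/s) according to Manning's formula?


Manning's equation gives V = (1/n) * R^(2/3) * S^(1/2).
First, compute R^(2/3) = 2.68^(2/3) = 1.9294.
Next, S^(1/2) = 0.0027^(1/2) = 0.051962.
Then 1/n = 1/0.032 = 31.25.
V = 31.25 * 1.9294 * 0.051962 = 3.133 m/s.

3.133


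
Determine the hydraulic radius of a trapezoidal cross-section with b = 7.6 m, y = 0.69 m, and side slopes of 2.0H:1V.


For a trapezoidal section with side slope z:
A = (b + z*y)*y = (7.6 + 2.0*0.69)*0.69 = 6.196 m^2.
P = b + 2*y*sqrt(1 + z^2) = 7.6 + 2*0.69*sqrt(1 + 2.0^2) = 10.686 m.
R = A/P = 6.196 / 10.686 = 0.5799 m.

0.5799


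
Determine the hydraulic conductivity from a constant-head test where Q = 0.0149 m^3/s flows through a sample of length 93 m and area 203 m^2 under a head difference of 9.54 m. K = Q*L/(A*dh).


From K = Q*L / (A*dh):
Numerator: Q*L = 0.0149 * 93 = 1.3857.
Denominator: A*dh = 203 * 9.54 = 1936.62.
K = 1.3857 / 1936.62 = 0.000716 m/s.

0.000716


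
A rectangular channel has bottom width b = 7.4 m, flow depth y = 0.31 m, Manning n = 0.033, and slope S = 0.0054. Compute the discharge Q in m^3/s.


For a rectangular channel, the cross-sectional area A = b * y = 7.4 * 0.31 = 2.29 m^2.
The wetted perimeter P = b + 2y = 7.4 + 2*0.31 = 8.02 m.
Hydraulic radius R = A/P = 2.29/8.02 = 0.286 m.
Velocity V = (1/n)*R^(2/3)*S^(1/2) = (1/0.033)*0.286^(2/3)*0.0054^(1/2) = 0.9667 m/s.
Discharge Q = A * V = 2.29 * 0.9667 = 2.218 m^3/s.

2.218
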